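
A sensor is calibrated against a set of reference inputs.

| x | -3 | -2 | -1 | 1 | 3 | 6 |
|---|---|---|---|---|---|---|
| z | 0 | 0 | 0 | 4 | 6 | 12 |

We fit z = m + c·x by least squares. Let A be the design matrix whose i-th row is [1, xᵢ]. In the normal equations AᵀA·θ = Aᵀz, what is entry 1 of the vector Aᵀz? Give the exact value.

22

Entry 1 ↔ basis 1, so (Aᵀz)_{1} = Σᵢ zᵢ = (1)·(0) + (1)·(0) + (1)·(0) + (1)·(4) + (1)·(6) + (1)·(12) = 22.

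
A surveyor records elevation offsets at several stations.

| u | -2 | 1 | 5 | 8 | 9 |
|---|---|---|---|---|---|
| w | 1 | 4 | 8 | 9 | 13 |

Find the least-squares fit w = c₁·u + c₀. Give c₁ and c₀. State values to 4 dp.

c₁ = 0.9677, c₀ = 2.9355

Normal-equation sums: Σu·u = 175, Σu = 21, Σ1 = 5.
Right-hand side: Σu·w = 231, Σw = 35.
So MᵀM·[c₁, c₀]ᵀ = Mᵀw: [[175, 21]; [21, 5]]·[c₁, c₀]ᵀ = [231, 35]ᵀ.
Δ = 175·5 − 21² = 434.
c₁ = (231·5 − 21·35)/434 = 30/31; c₀ = (175·35 − 21·231)/434 = 91/31.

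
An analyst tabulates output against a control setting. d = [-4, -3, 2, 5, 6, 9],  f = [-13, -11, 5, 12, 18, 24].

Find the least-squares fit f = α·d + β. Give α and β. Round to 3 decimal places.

Sums needed: Σd·d = 171, Σd = 15, Σ1 = 6.
Right-hand side: Σd·f = 479, Σf = 35.
So AᵀA·[α, β]ᵀ = Aᵀf: [[171, 15]; [15, 6]]·[α, β]ᵀ = [479, 35]ᵀ.
Eliminating β: 6·(row 1) − 15·(row 2) gives 801·α = 6·479 − 15·35 = 2349, so α = 261/89.
Then β = (35 − 15·(261/89))/6 = -400/267.

α = 2.933, β = -1.498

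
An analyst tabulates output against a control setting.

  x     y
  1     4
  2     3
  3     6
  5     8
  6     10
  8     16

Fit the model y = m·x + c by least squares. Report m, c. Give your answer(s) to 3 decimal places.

With design matrix M, MᵀM = [[139, 25]; [25, 6]] and Mᵀy = [256, 47]ᵀ.
Δ = 139·6 − 25² = 209.
m = (256·6 − 25·47)/209 = 19/11; c = (139·47 − 25·256)/209 = 7/11.

m = 1.727, c = 0.636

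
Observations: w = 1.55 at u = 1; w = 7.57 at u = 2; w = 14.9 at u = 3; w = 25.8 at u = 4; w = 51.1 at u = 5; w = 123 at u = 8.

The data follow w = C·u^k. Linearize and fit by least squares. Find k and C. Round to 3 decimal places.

k = 2.092, C = 1.593

Linearized form: ln w = k·ln u + ln C. From the 6 transformed points,
Over the data: Σln u = 6.8669, Σ(ln u)² = 10.5236, Σln w = 17.1602, Σln u·ln w = 25.2146.
Normal system: [[10.5236, 6.8669]; [6.8669, 6]]·[k, ln C]ᵀ = [25.2146, 17.1602]ᵀ.
Solving (det = 15.9867): k = 2.09237, ln C = 0.46533, so C = exp(0.46533) = 1.59254.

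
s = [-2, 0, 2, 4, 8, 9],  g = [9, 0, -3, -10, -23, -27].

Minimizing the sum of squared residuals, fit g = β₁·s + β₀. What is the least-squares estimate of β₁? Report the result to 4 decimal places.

β₁ = -3.1623

From the data, Σs·s = 169, Σs = 21, Σ1 = 6.
And Σs·g = -491, Σg = -54.
Normal equations: [[169, 21]; [21, 6]]·[β₁, β₀]ᵀ = [-491, -54]ᵀ.
Determinant 169·6 − 21² = 573.
β₁ = ((-491)·6 − 21·(-54))/573 = -604/191; β₀ = (169·(-54) − 21·(-491))/573 = 395/191.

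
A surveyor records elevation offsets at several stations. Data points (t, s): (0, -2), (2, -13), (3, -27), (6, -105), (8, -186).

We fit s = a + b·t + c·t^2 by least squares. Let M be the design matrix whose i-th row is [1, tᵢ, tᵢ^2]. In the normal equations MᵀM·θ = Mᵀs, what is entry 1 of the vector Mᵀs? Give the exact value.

-333

Entry 1 ↔ basis 1, so (Mᵀs)_{1} = Σᵢ sᵢ = (1)·(-2) + (1)·(-13) + (1)·(-27) + (1)·(-105) + (1)·(-186) = -333.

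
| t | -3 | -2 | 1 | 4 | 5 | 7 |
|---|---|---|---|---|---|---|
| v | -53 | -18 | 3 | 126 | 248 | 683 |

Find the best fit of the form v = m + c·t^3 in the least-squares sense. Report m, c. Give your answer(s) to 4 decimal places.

m = -0.4501, c = 1.9914

Setting ∂/∂m … = 0 gives: 6·m + 498·c = 989;  498·m + 138164·c = 274911.
(Σ1 = 6, Σt^3 = 498, Σt^3·t^3 = 138164, Σv = 989, Σt^3·v = 274911.)
Δ = 6·138164 − 498² = 580980.
m = (989·138164 − 498·274911)/580980 = -130741/290490; c = (6·274911 − 498·989)/580980 = 96412/48415.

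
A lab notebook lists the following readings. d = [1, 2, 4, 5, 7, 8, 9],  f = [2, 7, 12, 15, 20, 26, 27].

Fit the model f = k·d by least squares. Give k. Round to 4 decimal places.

Sums needed: Σd·d = 240.
For Aᵀf: Σd·f = 730.
Hence k = 730 / 240 ≈ 3.04167.

k = 3.0417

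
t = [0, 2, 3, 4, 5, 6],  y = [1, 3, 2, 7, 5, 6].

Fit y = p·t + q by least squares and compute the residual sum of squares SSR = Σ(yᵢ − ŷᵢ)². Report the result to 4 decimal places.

Forming XᵀX = [[90, 20]; [20, 6]] and Xᵀy = [101, 24]ᵀ gives XᵀX·[p, q]ᵀ = Xᵀy.
Δ = 90·6 − 20² = 140.
p = (101·6 − 20·24)/140 = 9/10; q = (90·24 − 20·101)/140 = 1.
Residuals: 0, 1/5, -17/10, 12/5, -1/2, -2/5; SSR = 91/10.

SSR = 9.1000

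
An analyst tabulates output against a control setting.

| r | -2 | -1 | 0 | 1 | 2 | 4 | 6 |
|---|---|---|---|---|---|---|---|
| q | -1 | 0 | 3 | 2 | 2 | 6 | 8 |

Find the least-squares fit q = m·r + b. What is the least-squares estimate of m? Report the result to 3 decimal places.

m = 1.078

Setting ∂/∂m … = 0 gives: 62·m + 10·b = 80;  10·m + 7·b = 20.
Determinant 62·7 − 10² = 334.
m = (80·7 − 10·20)/334 = 180/167; b = (62·20 − 10·80)/334 = 220/167.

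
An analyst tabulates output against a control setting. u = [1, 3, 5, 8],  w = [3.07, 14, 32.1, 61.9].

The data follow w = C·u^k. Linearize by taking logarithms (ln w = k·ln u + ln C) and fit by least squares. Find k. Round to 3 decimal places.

Taking logs, ln w = k·ln u + ln C, so regress ln w on ln u.
XᵀX = [[8.1213, 4.7875]; [4.7875, 4]], rhs = [17.0610, 11.3551]ᵀ  (here Σln u = 4.7875, Σ(ln u)² = 8.1213, Σln w = 11.3551, Σln u·ln w = 17.0610).
Solving (det = 9.5652): k = 1.45125, ln C = 1.10182.

k = 1.451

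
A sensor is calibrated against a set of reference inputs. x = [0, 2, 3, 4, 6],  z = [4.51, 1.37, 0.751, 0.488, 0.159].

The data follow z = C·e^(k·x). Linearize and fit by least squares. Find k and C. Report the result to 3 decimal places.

k = -0.553, C = 4.288

Let Y = ln z. Fitting Y = k·x + ln C by least squares:
Σx = 15.0000, Σ(x)² = 65.0000, Σln z = -1.0215, Σx·ln z = -14.1323.
Equations: 65.0000·k + 15.0000·ln C = -14.1323;  15.0000·k + 5·ln C = -1.0215.
Slope k = (n·Σx·ln z − Σx·Σln z)/(n·Σ(x)² − (Σx)²) = (5·-14.1323 − 15.0000·-1.0215)/100.0000 = -0.55338; ln C = (Σln z − k·Σx)/n = 1.45585, so C = exp(1.45585) = 4.28812.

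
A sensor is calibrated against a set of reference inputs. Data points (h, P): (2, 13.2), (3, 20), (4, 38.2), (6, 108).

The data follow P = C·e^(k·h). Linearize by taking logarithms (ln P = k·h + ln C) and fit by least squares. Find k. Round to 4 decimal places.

k = 0.5352

Linearized form: ln P = k·h + ln C. From the 4 transformed points,
Sums: Σh = 15.0000, Σ(h)² = 65.0000, Σln P = 13.9009, Σh·ln P = 56.8118.
Normal system: [[65.0000, 15.0000]; [15.0000, 4]]·[k, ln C]ᵀ = [56.8118, 13.9009]ᵀ.
Solving (det = 35.0000): k = 0.53524, ln C = 1.46809.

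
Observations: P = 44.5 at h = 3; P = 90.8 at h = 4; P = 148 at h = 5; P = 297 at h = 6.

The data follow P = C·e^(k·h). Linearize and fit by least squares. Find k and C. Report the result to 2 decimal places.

k = 0.62, C = 7.14

Linearized form: ln P = k·h + ln C. From the 4 transformed points,
Σh = 18.0000, Σ(h)² = 86.0000, Σln P = 18.9951, Σh·ln P = 88.5696.
Equations: 86.0000·k + 18.0000·ln C = 88.5696;  18.0000·k + 4·ln C = 18.9951.
Slope k = (n·Σh·ln P − Σh·Σln P)/(n·Σ(h)² − (Σh)²) = (4·88.5696 − 18.0000·18.9951)/20.0000 = 0.61833; ln C = (Σln P − k·Σh)/n = 1.96630, so C = exp(1.96630) = 7.14417.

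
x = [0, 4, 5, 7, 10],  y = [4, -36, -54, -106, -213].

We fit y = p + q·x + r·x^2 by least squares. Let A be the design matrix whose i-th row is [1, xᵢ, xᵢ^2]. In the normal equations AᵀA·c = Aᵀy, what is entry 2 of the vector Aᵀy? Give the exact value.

-3286

Entry 2 ↔ basis x, so (Aᵀy)_{2} = Σᵢ (x)·yᵢ = (0)·(4) + (4)·(-36) + (5)·(-54) + (7)·(-106) + (10)·(-213) = -3286.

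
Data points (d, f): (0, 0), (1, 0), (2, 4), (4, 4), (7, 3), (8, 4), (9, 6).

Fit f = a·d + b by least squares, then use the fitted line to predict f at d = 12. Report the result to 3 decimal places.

Sums needed: Σd·d = 215, Σd = 31, Σ1 = 7.
Moment sums: Σd·f = 131, Σf = 21.
Determinant 215·7 − 31² = 544.
a = (131·7 − 31·21)/544 = 133/272; b = (215·21 − 31·131)/544 = 227/272.
At d = 12: f̂ = (133/272)·(12) + (227/272)·(1) = 1823/272.

f̂ = 6.702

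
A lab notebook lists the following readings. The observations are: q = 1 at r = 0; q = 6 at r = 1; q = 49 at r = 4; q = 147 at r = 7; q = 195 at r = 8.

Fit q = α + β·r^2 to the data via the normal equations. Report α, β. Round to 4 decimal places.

Compute the Gram sums: Σ1 = 5, Σr^2 = 130, Σr^2·r^2 = 6754.
Moment sums: Σq = 398, Σr^2·q = 20473.
Normal equations: [[5, 130]; [130, 6754]]·[α, β]ᵀ = [398, 20473]ᵀ.
det = 5·6754 − 130² = 16870.
α = (398·6754 − 130·20473)/16870 = 13301/8435; β = (5·20473 − 130·398)/16870 = 10125/3374.

α = 1.5769, β = 3.0009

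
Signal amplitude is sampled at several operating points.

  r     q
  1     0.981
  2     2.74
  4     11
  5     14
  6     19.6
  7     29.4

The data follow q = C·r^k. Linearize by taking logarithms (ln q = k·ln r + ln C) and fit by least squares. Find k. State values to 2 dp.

Linearized form: ln q = k·ln r + ln C. From the 6 transformed points,
Σln r = 7.4265, Σ(ln r)² = 11.9895, Σln q = 12.3823, Σln r·ln q = 20.1808.
Equations: 11.9895·k + 7.4265·ln C = 20.1808;  7.4265·k + 6·ln C = 12.3823.
Δ = 11.9895·6 − (7.4265)² = 16.7835; k = (20.1808·6 − 7.4265·12.3823)/16.7835 = 1.73548, ln C = (11.9895·12.3823 − 7.4265·20.1808)/16.7835 = -0.08439.

k = 1.74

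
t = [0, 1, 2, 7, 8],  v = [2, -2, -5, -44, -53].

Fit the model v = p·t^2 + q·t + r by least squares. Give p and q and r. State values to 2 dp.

XᵀX·[p, q, r]ᵀ = Xᵀv reads: 6514·p + 864·q + 118·r = -5570;  864·p + 118·q + 18·r = -744;  118·p + 18·q + 5·r = -102.
(Σt^2·t^2 = 6514, Σt^2·t = 864, Σt^2 = 118, Σt·t = 118, Σt = 18, Σ1 = 5, Σt^2·v = -5570, Σt·v = -744, Σv = -102.)
Solving the 3×3 system (Gaussian elimination) gives p = -3463/6871, q = -20076/6871, r = 13832/6871.

p = -0.50, q = -2.92, r = 2.01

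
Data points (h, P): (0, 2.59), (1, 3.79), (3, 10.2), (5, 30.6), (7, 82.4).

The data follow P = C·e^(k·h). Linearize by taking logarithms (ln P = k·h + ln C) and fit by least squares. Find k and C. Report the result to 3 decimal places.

Linearized form: ln P = k·h + ln C. From the 5 transformed points,
Σh = 16.0000, Σ(h)² = 84.0000, Σln P = 12.4390, Σh·ln P = 56.2856.
Equations: 84.0000·k + 16.0000·ln C = 56.2856;  16.0000·k + 5·ln C = 12.4390.
Δ = 84.0000·5 − (16.0000)² = 164.0000; k = (56.2856·5 − 16.0000·12.4390)/164.0000 = 0.50246, ln C = (84.0000·12.4390 − 16.0000·56.2856)/164.0000 = 0.87991, so C = exp(0.87991) = 2.41069.

k = 0.502, C = 2.411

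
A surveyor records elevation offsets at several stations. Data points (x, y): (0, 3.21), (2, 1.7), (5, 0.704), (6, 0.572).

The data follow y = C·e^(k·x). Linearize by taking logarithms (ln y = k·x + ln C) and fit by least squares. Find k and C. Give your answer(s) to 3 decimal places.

k = -0.290, C = 3.128

Taking logs, ln y = k·x + ln C, so regress ln y on x.
XᵀX = [[65.0000, 13.0000]; [13.0000, 4]], rhs = [-4.0453, 0.7873]ᵀ  (here Σx = 13.0000, Σ(x)² = 65.0000, Σln y = 0.7873, Σx·ln y = -4.0453).
Slope k = (n·Σx·ln y − Σx·Σln y)/(n·Σ(x)² − (Σx)²) = (4·-4.0453 − 13.0000·0.7873)/91.0000 = -0.29029; ln C = (Σln y − k·Σx)/n = 1.14027, so C = exp(1.14027) = 3.12760.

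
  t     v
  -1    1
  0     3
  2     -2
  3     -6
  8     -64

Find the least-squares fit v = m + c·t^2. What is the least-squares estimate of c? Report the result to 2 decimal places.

c = -1.04

Sums needed: Σ1 = 5, Σt^2 = 78, Σt^2·t^2 = 4194.
For Aᵀv: Σv = -68, Σt^2·v = -4157.
AᵀA·[m, c]ᵀ = Aᵀv becomes [[5, 78]; [78, 4194]]·[m, c]ᵀ = [-68, -4157]ᵀ.
Δ = 5·4194 − 78² = 14886.
m = ((-68)·4194 − 78·(-4157))/14886 = 6509/2481; c = (5·(-4157) − 78·(-68))/14886 = -15481/14886.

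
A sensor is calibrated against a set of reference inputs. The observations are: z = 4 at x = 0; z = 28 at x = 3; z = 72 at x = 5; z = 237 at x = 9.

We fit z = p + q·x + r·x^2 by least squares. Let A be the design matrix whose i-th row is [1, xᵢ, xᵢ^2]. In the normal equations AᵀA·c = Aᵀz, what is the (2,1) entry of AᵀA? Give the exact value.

Row 2 ↔ basis x, column 1 ↔ basis 1, so (AᵀA)_{2,1} = Σᵢ x = (0)·(1) + (3)·(1) + (5)·(1) + (9)·(1) = 17.

17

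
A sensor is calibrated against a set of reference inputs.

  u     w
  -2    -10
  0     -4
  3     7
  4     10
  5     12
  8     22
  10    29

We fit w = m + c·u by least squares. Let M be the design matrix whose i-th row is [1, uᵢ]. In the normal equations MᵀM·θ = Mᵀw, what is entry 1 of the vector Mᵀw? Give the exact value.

Entry 1 ↔ basis 1, so (Mᵀw)_{1} = Σᵢ wᵢ = (1)·(-10) + (1)·(-4) + (1)·(7) + (1)·(10) + (1)·(12) + (1)·(22) + (1)·(29) = 66.

66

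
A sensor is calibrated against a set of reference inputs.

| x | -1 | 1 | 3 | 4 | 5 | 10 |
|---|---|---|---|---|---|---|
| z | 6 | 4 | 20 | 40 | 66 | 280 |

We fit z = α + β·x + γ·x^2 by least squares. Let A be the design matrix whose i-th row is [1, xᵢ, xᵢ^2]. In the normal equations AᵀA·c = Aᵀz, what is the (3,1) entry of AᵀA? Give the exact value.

Row 3 ↔ basis x^2, column 1 ↔ basis 1, so (AᵀA)_{3,1} = Σᵢ x^2 = (1)·(1) + (1)·(1) + (9)·(1) + (16)·(1) + (25)·(1) + (100)·(1) = 152.

152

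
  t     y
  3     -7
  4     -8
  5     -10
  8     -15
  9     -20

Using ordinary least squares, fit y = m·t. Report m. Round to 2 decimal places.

m = -2.07

With design matrix A, AᵀA = [[195]] and Aᵀy = [-403]ᵀ.
m = (-403)/195 = -2.06667.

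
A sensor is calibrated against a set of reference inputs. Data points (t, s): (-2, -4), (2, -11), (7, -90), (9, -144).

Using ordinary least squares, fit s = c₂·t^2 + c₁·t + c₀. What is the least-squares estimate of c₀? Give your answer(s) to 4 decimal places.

Compute the Gram sums: Σt^2·t^2 = 8994, Σt^2·t = 1072, Σt^2 = 138, Σt·t = 138, Σt = 16, Σ1 = 4.
Right-hand side: Σt^2·s = -16134, Σt·s = -1940, Σs = -249.
Normal equations: [[8994, 1072, 138]; [1072, 138, 16]; [138, 16, 4]]·[c₂, c₁, c₀]ᵀ = [-16134, -1940, -249]ᵀ.
Solving the 3×3 system (Gaussian elimination) gives c₂ = -67339/42842, c₁ = -36666/21421, c₀ = -50391/42842.

c₀ = -1.1762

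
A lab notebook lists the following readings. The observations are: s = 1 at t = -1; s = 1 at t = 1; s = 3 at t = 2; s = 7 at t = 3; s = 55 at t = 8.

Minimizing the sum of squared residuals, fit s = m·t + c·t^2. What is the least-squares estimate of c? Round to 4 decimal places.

Setting ∂/∂m … = 0 gives: 79·m + 547·c = 467;  547·m + 4195·c = 3597.
Eliminating c: 4195·(row 1) − 547·(row 2) gives 32196·m = 4195·467 − 547·3597 = -8494, so m = -4247/16098.
Then c = (3597 − 547·(-4247/16098))/4195 = 14357/16098.

c = 0.8918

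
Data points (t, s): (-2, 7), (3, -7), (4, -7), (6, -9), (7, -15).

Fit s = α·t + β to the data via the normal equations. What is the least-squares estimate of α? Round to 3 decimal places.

α = -2.244

Sums needed: Σt·t = 114, Σt = 18, Σ1 = 5.
For Mᵀs: Σt·s = -222, Σs = -31.
MᵀM·[α, β]ᵀ = Mᵀs becomes [[114, 18]; [18, 5]]·[α, β]ᵀ = [-222, -31]ᵀ.
Δ = 114·5 − 18² = 246.
α = ((-222)·5 − 18·(-31))/246 = -92/41; β = (114·(-31) − 18·(-222))/246 = 77/41.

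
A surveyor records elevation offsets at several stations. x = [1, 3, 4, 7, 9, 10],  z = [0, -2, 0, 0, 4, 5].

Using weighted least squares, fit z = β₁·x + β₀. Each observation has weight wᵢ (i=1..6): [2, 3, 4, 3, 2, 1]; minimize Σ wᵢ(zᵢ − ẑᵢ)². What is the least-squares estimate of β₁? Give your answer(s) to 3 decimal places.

β₁ = 0.586

Compute the Gram sums: Σwᵢ·x·x = 502, Σwᵢ·x = 76, Σwᵢ·1 = 15.
And Σwᵢ·x·z = 104, Σwᵢ·z = 7.
So MᵀWM·[β₁, β₀]ᵀ = MᵀWz: [[502, 76]; [76, 15]]·[β₁, β₀]ᵀ = [104, 7]ᵀ.
Determinant 502·15 − 76² = 1754.
β₁ = (104·15 − 76·7)/1754 = 514/877; β₀ = (502·7 − 76·104)/1754 = -2195/877.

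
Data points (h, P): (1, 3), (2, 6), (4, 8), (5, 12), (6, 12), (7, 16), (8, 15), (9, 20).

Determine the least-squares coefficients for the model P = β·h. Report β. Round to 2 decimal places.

β = 2.14

Normal-equation sums: Σh·h = 276.
Moment sums: Σh·P = 591.
XᵀX·[β]ᵀ = XᵀP becomes [[276]]·[β]ᵀ = [591]ᵀ.
β = 591/276 = 2.1413.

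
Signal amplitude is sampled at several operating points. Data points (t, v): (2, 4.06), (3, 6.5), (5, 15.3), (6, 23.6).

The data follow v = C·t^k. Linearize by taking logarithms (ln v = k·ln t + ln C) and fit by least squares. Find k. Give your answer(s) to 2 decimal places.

k = 1.59

Taking logs, ln v = k·ln t + ln C, so regress ln v on ln t.
Σln t = 5.1930, Σ(ln t)² = 7.4881, Σln v = 9.1621, Σln t·ln v = 13.0821.
Equations: 7.4881·k + 5.1930·ln C = 13.0821;  5.1930·k + 4·ln C = 9.1621.
Δ = 7.4881·4 − (5.1930)² = 2.9856; k = (13.0821·4 − 5.1930·9.1621)/2.9856 = 1.59103, ln C = (7.4881·9.1621 − 5.1930·13.0821)/2.9856 = 0.22498.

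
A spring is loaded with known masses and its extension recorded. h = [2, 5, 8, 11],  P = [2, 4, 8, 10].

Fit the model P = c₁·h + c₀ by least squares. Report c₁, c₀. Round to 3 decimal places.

c₁ = 0.933, c₀ = -0.067

From the data, Σh·h = 214, Σh = 26, Σ1 = 4.
Right-hand side: Σh·P = 198, ΣP = 24.
det = 214·4 − 26² = 180.
c₁ = (198·4 − 26·24)/180 = 14/15; c₀ = (214·24 − 26·198)/180 = -1/15.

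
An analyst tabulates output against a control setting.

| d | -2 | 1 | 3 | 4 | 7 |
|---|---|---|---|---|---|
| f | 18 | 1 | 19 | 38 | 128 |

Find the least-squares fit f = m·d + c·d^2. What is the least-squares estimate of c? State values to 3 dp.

c = 2.999

From the data, Σd·d = 79, Σd·d^2 = 427, Σd^2·d^2 = 2755.
And Σd·f = 1070, Σd^2·f = 7124.
Normal equations: [[79, 427]; [427, 2755]]·[m, c]ᵀ = [1070, 7124]ᵀ.
Eliminating c: 2755·(row 1) − 427·(row 2) gives 35316·m = 2755·1070 − 427·7124 = -94098, so m = -15683/5886.
Then c = (7124 − 427·(-15683/5886))/2755 = 17651/5886.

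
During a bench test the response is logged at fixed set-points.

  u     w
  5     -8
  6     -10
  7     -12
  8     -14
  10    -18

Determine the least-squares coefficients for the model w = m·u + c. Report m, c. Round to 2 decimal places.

m = -2.00, c = 2.00

Normal-equation sums: Σu·u = 274, Σu = 36, Σ1 = 5.
For Mᵀw: Σu·w = -476, Σw = -62.
Δ = 274·5 − 36² = 74.
m = ((-476)·5 − 36·(-62))/74 = -2; c = (274·(-62) − 36·(-476))/74 = 2.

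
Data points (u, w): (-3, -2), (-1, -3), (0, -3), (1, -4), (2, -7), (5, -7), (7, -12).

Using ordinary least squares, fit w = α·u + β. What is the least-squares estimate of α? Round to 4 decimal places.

Compute the Gram sums: Σu·u = 89, Σu = 11, Σ1 = 7.
And Σu·w = -128, Σw = -38.
Eliminating β: 7·(row 1) − 11·(row 2) gives 502·α = 7·(-128) − 11·(-38) = -478, so α = -239/251.
Then β = ((-38) − 11·(-239/251))/7 = -987/251.

α = -0.9522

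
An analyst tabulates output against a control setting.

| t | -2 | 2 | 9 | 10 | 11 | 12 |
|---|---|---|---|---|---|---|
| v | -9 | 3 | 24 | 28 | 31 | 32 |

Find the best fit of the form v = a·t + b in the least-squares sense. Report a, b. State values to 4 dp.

Entries of XᵀX: Σt·t = 454, Σt = 42, Σ1 = 6.
Moment sums: Σt·v = 1245, Σv = 109.
So XᵀX·[a, b]ᵀ = Xᵀv: [[454, 42]; [42, 6]]·[a, b]ᵀ = [1245, 109]ᵀ.
det = 454·6 − 42² = 960.
a = (1245·6 − 42·109)/960 = 241/80; b = (454·109 − 42·1245)/960 = -701/240.

a = 3.0125, b = -2.9208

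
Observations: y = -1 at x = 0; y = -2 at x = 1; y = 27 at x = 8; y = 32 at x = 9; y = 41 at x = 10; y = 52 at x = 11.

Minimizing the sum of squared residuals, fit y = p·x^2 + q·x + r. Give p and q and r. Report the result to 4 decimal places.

The normal equations are: 35299·p + 3573·q + 367·r = 14710;  3573·p + 367·q + 39·r = 1484;  367·p + 39·q + 6·r = 149.
(Σx^2·x^2 = 35299, Σx^2·x = 3573, Σx^2 = 367, Σx·x = 367, Σx = 39, Σ1 = 6, Σx^2·y = 14710, Σx·y = 1484, Σy = 149.)
Row-reducing yields p = 34513/72620, q = -6253/14524, r = -52213/36310.

p = 0.4753, q = -0.4305, r = -1.4380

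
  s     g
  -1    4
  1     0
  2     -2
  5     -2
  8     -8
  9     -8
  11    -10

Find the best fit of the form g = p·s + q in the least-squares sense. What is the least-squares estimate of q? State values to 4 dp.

q = 1.7775

Forming AᵀA = [[297, 35]; [35, 7]] and Aᵀg = [-264, -26]ᵀ gives AᵀA·[p, q]ᵀ = Aᵀg.
Δ = 297·7 − 35² = 854.
p = ((-264)·7 − 35·(-26))/854 = -67/61; q = (297·(-26) − 35·(-264))/854 = 759/427.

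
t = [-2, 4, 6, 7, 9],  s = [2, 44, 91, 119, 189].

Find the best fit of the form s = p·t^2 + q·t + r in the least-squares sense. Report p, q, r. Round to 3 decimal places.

p = 1.988, q = 3.094, r = 0.198

MᵀM·[p, q, r]ᵀ = Mᵀs reads: 10530·p + 1344·q + 186·r = 25128;  1344·p + 186·q + 24·r = 3252;  186·p + 24·q + 5·r = 445.
Row-reducing yields p = 14375/7231, q = 22370/7231, r = 1433/7231.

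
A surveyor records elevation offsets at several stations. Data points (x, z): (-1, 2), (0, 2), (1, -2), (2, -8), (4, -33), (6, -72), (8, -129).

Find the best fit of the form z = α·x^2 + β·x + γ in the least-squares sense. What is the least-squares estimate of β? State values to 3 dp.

Entries of AᵀA: Σx^2·x^2 = 5666, Σx^2·x = 800, Σx^2 = 122, Σx·x = 122, Σx = 20, Σ1 = 7.
Right-hand side: Σx^2·z = -11408, Σx·z = -1616, Σz = -240.
Normal equations: [[5666, 800, 122]; [800, 122, 20]; [122, 20, 7]]·[α, β, γ]ᵀ = [-11408, -1616, -240]ᵀ.
Row-reducing yields α = -28376/15043, β = -18264/15043, γ = 30976/15043.

β = -1.214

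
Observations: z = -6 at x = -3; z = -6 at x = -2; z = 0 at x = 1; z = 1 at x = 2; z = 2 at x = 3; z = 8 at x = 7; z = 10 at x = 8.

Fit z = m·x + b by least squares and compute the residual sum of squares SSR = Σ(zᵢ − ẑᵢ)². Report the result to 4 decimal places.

Forming AᵀA = [[140, 16]; [16, 7]] and Aᵀz = [174, 9]ᵀ gives AᵀA·[m, b]ᵀ = Aᵀz.
Δ = 140·7 − 16² = 724.
m = (174·7 − 16·9)/724 = 537/362; b = (140·9 − 16·174)/724 = -381/181.
Residuals: 201/362, -168/181, 225/362, 25/181, -125/362, -101/362, 43/181; SSR = 331/181.

SSR = 1.8287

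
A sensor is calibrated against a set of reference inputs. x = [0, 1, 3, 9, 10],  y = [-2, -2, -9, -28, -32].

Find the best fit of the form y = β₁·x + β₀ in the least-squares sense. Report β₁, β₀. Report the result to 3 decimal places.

Forming AᵀA = [[191, 23]; [23, 5]] and Aᵀy = [-601, -73]ᵀ gives AᵀA·[β₁, β₀]ᵀ = Aᵀy.
Δ = 191·5 − 23² = 426.
β₁ = ((-601)·5 − 23·(-73))/426 = -221/71; β₀ = (191·(-73) − 23·(-601))/426 = -20/71.

β₁ = -3.113, β₀ = -0.282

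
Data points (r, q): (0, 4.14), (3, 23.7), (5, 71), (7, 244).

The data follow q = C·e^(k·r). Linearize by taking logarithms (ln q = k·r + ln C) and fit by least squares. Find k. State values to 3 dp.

k = 0.579

With ln qᵢ as the transformed response and rᵢ as the regressor:
XᵀX = [[83.0000, 15.0000]; [15.0000, 4]], rhs = [69.2900, 14.3460]ᵀ  (here Σr = 15.0000, Σ(r)² = 83.0000, Σln q = 14.3460, Σr·ln q = 69.2900).
Δ = 83.0000·4 − (15.0000)² = 107.0000; k = (69.2900·4 − 15.0000·14.3460)/107.0000 = 0.57916, ln C = (83.0000·14.3460 − 15.0000·69.2900)/107.0000 = 1.41467.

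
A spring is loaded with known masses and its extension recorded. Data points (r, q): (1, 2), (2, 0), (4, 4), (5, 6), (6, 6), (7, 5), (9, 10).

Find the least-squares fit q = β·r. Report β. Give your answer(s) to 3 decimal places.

MᵀM·[β]ᵀ = Mᵀq reads: 212·β = 209.
(Σr·r = 212, Σr·q = 209.)
Hence β = 209 / 212 ≈ 0.985849.

β = 0.986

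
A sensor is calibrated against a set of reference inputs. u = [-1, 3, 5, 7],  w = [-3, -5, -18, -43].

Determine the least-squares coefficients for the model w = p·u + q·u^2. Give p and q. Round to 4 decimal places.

The normal system XᵀX·[p, q]ᵀ = Xᵀw is [[84, 494]; [494, 3108]]·[p, q]ᵀ = [-403, -2605]ᵀ.
Eliminating q: 3108·(row 1) − 494·(row 2) gives 17036·p = 3108·(-403) − 494·(-2605) = 34346, so p = 17173/8518.
Then q = ((-2605) − 494·(17173/8518))/3108 = -9869/8518.

p = 2.0161, q = -1.1586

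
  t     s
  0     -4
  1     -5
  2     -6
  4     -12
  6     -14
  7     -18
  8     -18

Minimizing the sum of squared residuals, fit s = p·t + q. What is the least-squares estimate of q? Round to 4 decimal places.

Compute the Gram sums: Σt·t = 170, Σt = 28, Σ1 = 7.
Right-hand side: Σt·s = -419, Σs = -77.
det = 170·7 − 28² = 406.
p = ((-419)·7 − 28·(-77))/406 = -111/58; q = (170·(-77) − 28·(-419))/406 = -97/29.

q = -3.3448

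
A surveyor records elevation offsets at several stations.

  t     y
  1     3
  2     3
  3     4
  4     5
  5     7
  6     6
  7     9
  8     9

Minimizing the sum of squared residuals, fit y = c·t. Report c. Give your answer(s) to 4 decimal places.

c = 1.2108

Entries of MᵀM: Σt·t = 204.
Right-hand side: Σt·y = 247.
Normal equations: [[204]]·[c]ᵀ = [247]ᵀ.
Hence c = 247 / 204 ≈ 1.21078.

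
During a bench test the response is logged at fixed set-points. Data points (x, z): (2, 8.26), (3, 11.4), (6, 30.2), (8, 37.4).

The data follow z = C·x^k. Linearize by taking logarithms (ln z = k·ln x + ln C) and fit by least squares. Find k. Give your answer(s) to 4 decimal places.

Taking logs, ln z = k·ln x + ln C, so regress ln z on ln x.
Σln x = 5.6630, Σ(ln x)² = 9.2219, Σln z = 11.5746, Σln x·ln z = 17.7742.
Equations: 9.2219·k + 5.6630·ln C = 17.7742;  5.6630·k + 4·ln C = 11.5746.
Slope k = (n·Σln x·ln z − Σln x·Σln z)/(n·Σ(ln x)² − (Σln x)²) = (4·17.7742 − 5.6630·11.5746)/4.8184 = 1.15196; ln C = (Σln z − k·Σln x)/n = 1.26276.

k = 1.1520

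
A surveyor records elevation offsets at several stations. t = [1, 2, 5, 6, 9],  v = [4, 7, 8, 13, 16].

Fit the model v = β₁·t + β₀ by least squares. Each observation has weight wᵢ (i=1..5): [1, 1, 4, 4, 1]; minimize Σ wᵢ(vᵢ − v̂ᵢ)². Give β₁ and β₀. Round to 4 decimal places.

Entries of MᵀWM: Σwᵢ·t·t = 330, Σwᵢ·t = 56, Σwᵢ·1 = 11.
And Σwᵢ·t·v = 634, Σwᵢ·v = 111.
Normal equations: [[330, 56]; [56, 11]]·[β₁, β₀]ᵀ = [634, 111]ᵀ.
Eliminating β₀: 11·(row 1) − 56·(row 2) gives 494·β₁ = 11·634 − 56·111 = 758, so β₁ = 379/247.
Then β₀ = (111 − 56·(379/247))/11 = 563/247.

β₁ = 1.5344, β₀ = 2.2794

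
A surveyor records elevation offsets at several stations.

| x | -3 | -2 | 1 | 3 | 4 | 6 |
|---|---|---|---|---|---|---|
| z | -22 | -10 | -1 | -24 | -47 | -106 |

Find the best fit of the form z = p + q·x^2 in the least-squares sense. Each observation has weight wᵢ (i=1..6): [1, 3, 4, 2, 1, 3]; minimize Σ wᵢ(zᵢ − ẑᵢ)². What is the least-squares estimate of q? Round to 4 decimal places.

Entries of MᵀWM: Σwᵢ·1 = 14, Σwᵢ·x^2 = 167, Σwᵢ·x^2·x^2 = 4439.
Right-hand side: Σwᵢ·z = -469, Σwᵢ·x^2·z = -12954.
Eliminating q: 4439·(row 1) − 167·(row 2) gives 34257·p = 4439·(-469) − 167·(-12954) = 81427, so p = 81427/34257.
Then q = ((-12954) − 167·(81427/34257))/4439 = -103033/34257.

q = -3.0076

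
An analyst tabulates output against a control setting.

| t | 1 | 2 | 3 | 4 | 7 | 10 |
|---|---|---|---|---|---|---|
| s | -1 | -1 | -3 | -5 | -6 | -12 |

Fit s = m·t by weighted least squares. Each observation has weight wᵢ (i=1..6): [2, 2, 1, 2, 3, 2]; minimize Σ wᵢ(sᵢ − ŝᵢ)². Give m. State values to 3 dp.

Setting ∂/∂m … = 0 gives: 398·m = -421.
m = (-421)/398 = -1.05779.

m = -1.058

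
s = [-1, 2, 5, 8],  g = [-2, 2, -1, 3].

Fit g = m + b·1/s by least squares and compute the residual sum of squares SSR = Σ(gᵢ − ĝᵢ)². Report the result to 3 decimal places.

SSR = 8.800

Setting ∂/∂m … = 0 gives: 4·m + (-7/40)·b = 2;  (-7/40)·m + (2089/1600)·b = 127/40.
Δ = 4·(2089/1600) − (-7/40)² = 8307/1600.
m = (2·(2089/1600) − (-7/40)·(127/40))/(8307/1600) = 563/923; b = (4·(127/40) − (-7/40)·2)/(8307/1600) = 2320/923.
Residuals: -89/923, 123/923, -150/71, 1916/923; SSR = 8122/923.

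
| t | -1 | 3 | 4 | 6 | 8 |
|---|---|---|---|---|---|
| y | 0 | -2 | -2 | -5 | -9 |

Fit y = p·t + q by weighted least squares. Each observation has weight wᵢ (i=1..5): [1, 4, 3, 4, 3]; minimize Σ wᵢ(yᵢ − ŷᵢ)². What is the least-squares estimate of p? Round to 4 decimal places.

From the data, Σwᵢ·t·t = 421, Σwᵢ·t = 71, Σwᵢ·1 = 15.
Right-hand side: Σwᵢ·t·y = -384, Σwᵢ·y = -61.
AᵀWA·[p, q]ᵀ = AᵀWy becomes [[421, 71]; [71, 15]]·[p, q]ᵀ = [-384, -61]ᵀ.
Determinant 421·15 − 71² = 1274.
p = ((-384)·15 − 71·(-61))/1274 = -1429/1274; q = (421·(-61) − 71·(-384))/1274 = 1583/1274.

p = -1.1217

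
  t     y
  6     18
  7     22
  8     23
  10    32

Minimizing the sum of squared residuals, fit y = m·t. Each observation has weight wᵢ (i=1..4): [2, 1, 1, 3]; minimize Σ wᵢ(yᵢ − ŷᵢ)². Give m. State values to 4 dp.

m = 3.1216

Normal-equation sums: Σwᵢ·t·t = 485.
For AᵀWy: Σwᵢ·t·y = 1514.
AᵀWA·[m]ᵀ = AᵀWy becomes [[485]]·[m]ᵀ = [1514]ᵀ.
m = 1514/485 = 3.12165.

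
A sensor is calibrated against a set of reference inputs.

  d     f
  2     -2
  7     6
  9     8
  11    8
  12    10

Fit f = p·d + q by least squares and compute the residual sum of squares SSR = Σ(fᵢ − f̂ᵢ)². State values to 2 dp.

SSR = 5.45

Compute the Gram sums: Σd·d = 399, Σd = 41, Σ1 = 5.
For Mᵀf: Σd·f = 318, Σf = 30.
Normal equations: [[399, 41]; [41, 5]]·[p, q]ᵀ = [318, 30]ᵀ.
Determinant 399·5 − 41² = 314.
p = (318·5 − 41·30)/314 = 180/157; q = (399·30 − 41·318)/314 = -534/157.
Residuals: -140/157, 216/157, 170/157, -190/157, -56/157; SSR = 856/157.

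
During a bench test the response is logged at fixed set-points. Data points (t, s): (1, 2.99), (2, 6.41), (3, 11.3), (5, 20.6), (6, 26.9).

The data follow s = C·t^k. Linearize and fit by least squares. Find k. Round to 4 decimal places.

k = 1.2282

With ln sᵢ as the transformed response and ln tᵢ as the regressor:
Σln t = 5.1930, Σ(ln t)² = 7.4881, Σln s = 11.6954, Σln t·ln s = 14.7194.
Equations: 7.4881·k + 5.1930·ln C = 14.7194;  5.1930·k + 5·ln C = 11.6954.
Solving (det = 10.4737): k = 1.22818, ln C = 1.06349.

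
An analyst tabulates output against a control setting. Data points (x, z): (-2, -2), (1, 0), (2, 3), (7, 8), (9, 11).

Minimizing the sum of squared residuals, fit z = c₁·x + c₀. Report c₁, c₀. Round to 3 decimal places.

Setting ∂/∂c₁ … = 0 gives: 139·c₁ + 17·c₀ = 165;  17·c₁ + 5·c₀ = 20.
Δ = 139·5 − 17² = 406.
c₁ = (165·5 − 17·20)/406 = 485/406; c₀ = (139·20 − 17·165)/406 = -25/406.

c₁ = 1.195, c₀ = -0.062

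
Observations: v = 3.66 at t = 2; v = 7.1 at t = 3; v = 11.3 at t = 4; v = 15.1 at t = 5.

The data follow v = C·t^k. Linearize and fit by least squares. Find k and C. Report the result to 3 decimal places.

k = 1.562, C = 1.259

With ln vᵢ as the transformed response and ln tᵢ as the regressor:
XᵀX = [[6.1995, 4.7875]; [4.7875, 4]], rhs = [10.7833, 8.3971]ᵀ  (here Σln t = 4.7875, Σ(ln t)² = 6.1995, Σln v = 8.3971, Σln t·ln v = 10.7833).
Slope k = (n·Σln t·ln v − Σln t·Σln v)/(n·Σ(ln t)² − (Σln t)²) = (4·10.7833 − 4.7875·8.3971)/1.8779 = 1.56157; ln C = (Σln v − k·Σln t)/n = 0.23027, so C = exp(0.23027) = 1.25894.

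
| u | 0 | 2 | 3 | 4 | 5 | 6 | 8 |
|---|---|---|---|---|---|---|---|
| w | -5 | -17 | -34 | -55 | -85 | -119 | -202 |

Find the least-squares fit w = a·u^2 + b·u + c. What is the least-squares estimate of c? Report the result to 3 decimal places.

c = -4.218

The normal equations are: 6370·a + 952·b + 154·c = -20591;  952·a + 154·b + 28·c = -3111;  154·a + 28·b + 7·c = -517.
(Σu^2·u^2 = 6370, Σu^2·u = 952, Σu^2 = 154, Σu·u = 154, Σu = 28, Σ1 = 7, Σu^2·w = -20591, Σu·w = -3111, Σw = -517.)
Inverting the 3×3 Gram matrix, [a, b, c]ᵀ = [-291/98, -317/294, -620/147]ᵀ.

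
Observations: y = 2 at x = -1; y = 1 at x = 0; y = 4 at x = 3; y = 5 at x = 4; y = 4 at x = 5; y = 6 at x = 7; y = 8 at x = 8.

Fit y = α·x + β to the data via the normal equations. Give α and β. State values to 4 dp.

Normal-equation sums: Σx·x = 164, Σx = 26, Σ1 = 7.
And Σx·y = 156, Σy = 30.
Δ = 164·7 − 26² = 472.
α = (156·7 − 26·30)/472 = 39/59; β = (164·30 − 26·156)/472 = 108/59.

α = 0.6610, β = 1.8305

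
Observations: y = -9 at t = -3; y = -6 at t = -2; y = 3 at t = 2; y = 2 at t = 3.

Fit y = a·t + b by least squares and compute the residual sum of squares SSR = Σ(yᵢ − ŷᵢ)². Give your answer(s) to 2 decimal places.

Forming MᵀM = [[26, 0]; [0, 4]] and Mᵀy = [51, -10]ᵀ gives MᵀM·[a, b]ᵀ = Mᵀy.
Determinant 26·4 − 0² = 104.
a = (51·4 − 0·(-10))/104 = 51/26; b = (26·(-10) − 0·51)/104 = -5/2.
Residuals: -8/13, 11/26, 41/26, -18/13; SSR = 129/26.

SSR = 4.96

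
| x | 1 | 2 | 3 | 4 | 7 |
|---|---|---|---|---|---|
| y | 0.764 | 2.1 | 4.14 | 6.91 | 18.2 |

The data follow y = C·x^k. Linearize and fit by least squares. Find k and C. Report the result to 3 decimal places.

Let Y = ln y. Fitting Y = k·ln x + ln C by least squares:
Over the data: Σln x = 5.1240, Σ(ln x)² = 7.3958, Σln y = 6.7278, Σln x·ln y = 10.4006.
Normal system: [[7.3958, 5.1240]; [5.1240, 5]]·[k, ln C]ᵀ = [10.4006, 6.7278]ᵀ.
Solving (det = 10.7239): k = 1.63467, ln C = -0.32963, so C = exp(-0.32963) = 0.71919.

k = 1.635, C = 0.719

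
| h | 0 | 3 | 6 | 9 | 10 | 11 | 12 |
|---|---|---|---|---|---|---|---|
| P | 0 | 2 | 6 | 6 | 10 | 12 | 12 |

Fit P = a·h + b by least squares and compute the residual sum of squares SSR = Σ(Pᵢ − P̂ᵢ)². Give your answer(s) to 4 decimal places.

The normal equations are: 491·a + 51·b = 472;  51·a + 7·b = 48.
Eliminating b: 7·(row 1) − 51·(row 2) gives 836·a = 7·472 − 51·48 = 856, so a = 214/209.
Then b = (48 − 51·(214/209))/7 = -126/209.
Residuals: 126/209, -98/209, 96/209, -546/209, 4/11, 280/209, 6/19; SSR = 2016/209.

SSR = 9.6459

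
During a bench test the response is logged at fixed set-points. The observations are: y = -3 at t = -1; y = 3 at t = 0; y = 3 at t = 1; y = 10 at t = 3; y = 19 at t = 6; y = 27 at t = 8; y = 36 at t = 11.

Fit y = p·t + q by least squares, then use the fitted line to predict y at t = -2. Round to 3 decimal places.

Forming AᵀA = [[232, 28]; [28, 7]] and Aᵀy = [762, 95]ᵀ gives AᵀA·[p, q]ᵀ = Aᵀy.
Eliminating q: 7·(row 1) − 28·(row 2) gives 840·p = 7·762 − 28·95 = 2674, so p = 191/60.
Then q = (95 − 28·(191/60))/7 = 88/105.
At t = -2: ŷ = (191/60)·(-2) + (88/105)·(1) = -387/70.

ŷ = -5.529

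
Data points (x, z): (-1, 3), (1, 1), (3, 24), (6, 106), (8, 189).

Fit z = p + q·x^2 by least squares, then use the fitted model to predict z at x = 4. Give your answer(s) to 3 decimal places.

Sums needed: Σ1 = 5, Σx^2 = 111, Σx^2·x^2 = 5475.
Right-hand side: Σz = 323, Σx^2·z = 16132.
Eliminating q: 5475·(row 1) − 111·(row 2) gives 15054·p = 5475·323 − 111·16132 = -22227, so p = -7409/5018.
Then q = (16132 − 111·(-7409/5018))/5475 = 44807/15054.
At x = 4: ẑ = (-7409/5018)·(1) + (44807/15054)·(16) = 694685/15054.

ẑ = 46.146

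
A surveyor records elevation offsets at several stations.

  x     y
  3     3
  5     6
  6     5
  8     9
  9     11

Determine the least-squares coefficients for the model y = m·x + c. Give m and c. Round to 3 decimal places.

Forming MᵀM = [[215, 31]; [31, 5]] and Mᵀy = [240, 34]ᵀ gives MᵀM·[m, c]ᵀ = Mᵀy.
det = 215·5 − 31² = 114.
m = (240·5 − 31·34)/114 = 73/57; c = (215·34 − 31·240)/114 = -65/57.

m = 1.281, c = -1.140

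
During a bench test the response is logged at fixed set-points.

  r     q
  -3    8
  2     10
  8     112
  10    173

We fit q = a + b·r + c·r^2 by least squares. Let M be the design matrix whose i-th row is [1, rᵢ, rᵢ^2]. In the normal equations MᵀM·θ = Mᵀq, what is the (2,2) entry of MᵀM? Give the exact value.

177

Row 2 ↔ basis r, column 2 ↔ basis r, so (MᵀM)_{2,2} = Σᵢ (r)·(r) = (-3)·(-3) + (2)·(2) + (8)·(8) + (10)·(10) = 177.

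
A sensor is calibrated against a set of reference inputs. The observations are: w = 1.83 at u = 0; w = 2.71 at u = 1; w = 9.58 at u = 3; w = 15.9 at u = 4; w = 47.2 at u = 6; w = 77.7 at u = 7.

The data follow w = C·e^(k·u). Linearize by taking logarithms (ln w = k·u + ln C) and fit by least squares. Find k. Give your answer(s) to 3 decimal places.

k = 0.547

Linearized form: ln w = k·u + ln C. From the 6 transformed points,
Over the data: Σu = 21.0000, Σ(u)² = 111.0000, Σln w = 14.8345, Σu·ln w = 72.4376.
Normal system: [[111.0000, 21.0000]; [21.0000, 6]]·[k, ln C]ᵀ = [72.4376, 14.8345]ᵀ.
Slope k = (n·Σu·ln w − Σu·Σln w)/(n·Σ(u)² − (Σu)²) = (6·72.4376 − 21.0000·14.8345)/225.0000 = 0.54712; ln C = (Σln w − k·Σu)/n = 0.55752.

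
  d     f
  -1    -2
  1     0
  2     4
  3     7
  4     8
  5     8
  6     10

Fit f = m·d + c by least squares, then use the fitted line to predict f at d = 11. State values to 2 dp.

Compute the Gram sums: Σd·d = 92, Σd = 20, Σ1 = 7.
Right-hand side: Σd·f = 163, Σf = 35.
Normal equations: [[92, 20]; [20, 7]]·[m, c]ᵀ = [163, 35]ᵀ.
Δ = 92·7 − 20² = 244.
m = (163·7 − 20·35)/244 = 441/244; c = (92·35 − 20·163)/244 = -10/61.
At d = 11: f̂ = (441/244)·(11) + (-10/61)·(1) = 4811/244.

f̂ = 19.72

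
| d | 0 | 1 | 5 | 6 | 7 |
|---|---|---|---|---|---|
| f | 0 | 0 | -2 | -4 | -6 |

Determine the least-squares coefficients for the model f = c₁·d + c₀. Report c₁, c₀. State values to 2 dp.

c₁ = -0.78, c₀ = 0.58

Sums needed: Σd·d = 111, Σd = 19, Σ1 = 5.
Moment sums: Σd·f = -76, Σf = -12.
So AᵀA·[c₁, c₀]ᵀ = Aᵀf: [[111, 19]; [19, 5]]·[c₁, c₀]ᵀ = [-76, -12]ᵀ.
Eliminating c₀: 5·(row 1) − 19·(row 2) gives 194·c₁ = 5·(-76) − 19·(-12) = -152, so c₁ = -76/97.
Then c₀ = ((-12) − 19·(-76/97))/5 = 56/97.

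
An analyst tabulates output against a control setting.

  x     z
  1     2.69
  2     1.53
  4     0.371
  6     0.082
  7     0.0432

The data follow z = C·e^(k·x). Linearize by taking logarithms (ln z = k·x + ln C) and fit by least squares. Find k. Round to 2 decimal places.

With ln zᵢ as the transformed response and xᵢ as the regressor:
Σx = 20.0000, Σ(x)² = 106.0000, Σln z = -5.2197, Σx·ln z = -39.1258.
Normal system: [[106.0000, 20.0000]; [20.0000, 5]]·[k, ln C]ᵀ = [-39.1258, -5.2197]ᵀ.
Δ = 106.0000·5 − (20.0000)² = 130.0000; k = (-39.1258·5 − 20.0000·-5.2197)/130.0000 = -0.70181, ln C = (106.0000·-5.2197 − 20.0000·-39.1258)/130.0000 = 1.76329.

k = -0.70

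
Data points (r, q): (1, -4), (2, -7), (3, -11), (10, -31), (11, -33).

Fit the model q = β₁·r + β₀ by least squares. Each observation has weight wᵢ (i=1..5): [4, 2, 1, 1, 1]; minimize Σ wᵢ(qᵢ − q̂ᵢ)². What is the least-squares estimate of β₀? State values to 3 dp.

β₀ = -1.222

With design matrix X, XᵀWX = [[242, 32]; [32, 9]] and XᵀWq = [-750, -105]ᵀ.
Δ = 242·9 − 32² = 1154.
β₁ = ((-750)·9 − 32·(-105))/1154 = -1695/577; β₀ = (242·(-105) − 32·(-750))/1154 = -705/577.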